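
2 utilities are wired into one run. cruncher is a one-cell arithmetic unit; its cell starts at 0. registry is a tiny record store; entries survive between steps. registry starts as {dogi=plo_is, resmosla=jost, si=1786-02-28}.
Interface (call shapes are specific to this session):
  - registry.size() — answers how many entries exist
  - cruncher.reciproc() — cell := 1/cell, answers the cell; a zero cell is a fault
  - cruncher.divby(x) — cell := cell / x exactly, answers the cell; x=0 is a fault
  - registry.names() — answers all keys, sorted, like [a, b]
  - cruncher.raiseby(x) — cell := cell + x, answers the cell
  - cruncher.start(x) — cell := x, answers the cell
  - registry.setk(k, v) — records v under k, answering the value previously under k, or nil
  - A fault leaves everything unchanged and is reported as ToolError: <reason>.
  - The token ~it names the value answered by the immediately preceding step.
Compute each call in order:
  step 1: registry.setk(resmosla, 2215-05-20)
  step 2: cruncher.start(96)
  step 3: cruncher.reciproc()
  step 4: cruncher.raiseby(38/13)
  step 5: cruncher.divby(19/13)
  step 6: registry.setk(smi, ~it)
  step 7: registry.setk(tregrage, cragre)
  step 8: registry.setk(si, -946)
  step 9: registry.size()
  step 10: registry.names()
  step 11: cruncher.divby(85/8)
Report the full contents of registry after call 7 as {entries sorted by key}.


Next I call setk(k=resmosla, v=2215-05-20), yielding jost.
Using start(x=96), — result: 96.
Invoking reciproc, and observe 1/96.
I invoke raiseby(x=38/13), and see 3661/1248.
I invoke divby(x=19/13), → 3661/1824.
Next I call setk(k=smi, v=~it): nil.
Using setk(k=tregrage, v=cragre), yielding nil.
Then setk(k=si, v=-946), and get 1786-02-28.
I run size(), and see 5.
Using names, and get [dogi, resmosla, si, smi, tregrage].
Next I call divby(x=85/8), — result: 3661/19380.

Answer: {dogi=plo_is, resmosla=2215-05-20, si=1786-02-28, smi=3661/1824, tregrage=cragre}


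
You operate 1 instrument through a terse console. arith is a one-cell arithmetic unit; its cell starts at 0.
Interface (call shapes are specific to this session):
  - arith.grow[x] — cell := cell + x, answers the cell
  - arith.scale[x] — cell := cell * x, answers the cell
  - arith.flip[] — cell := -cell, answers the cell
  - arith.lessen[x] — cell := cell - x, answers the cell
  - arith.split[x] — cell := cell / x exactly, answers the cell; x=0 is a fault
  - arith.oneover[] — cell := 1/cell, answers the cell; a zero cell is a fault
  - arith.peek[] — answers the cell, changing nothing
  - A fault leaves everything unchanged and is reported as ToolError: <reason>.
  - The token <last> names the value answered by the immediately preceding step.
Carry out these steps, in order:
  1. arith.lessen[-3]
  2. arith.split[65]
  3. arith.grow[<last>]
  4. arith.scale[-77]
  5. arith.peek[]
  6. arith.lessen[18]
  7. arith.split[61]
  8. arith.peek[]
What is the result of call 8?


Then arith.lessen with x→-3, giving 3.
I run arith.split with x→65, — result: 3/65.
I invoke arith.grow with x→<last>, giving 6/65.
Calling arith.scale with x→-77, → -462/65.
Using arith.peek, which returns -462/65.
Next I call arith.lessen with x→18, giving -1632/65.
Then arith.split with x→61, and see -1632/3965.
Next I call arith.peek: -1632/3965.

Answer: -1632/3965


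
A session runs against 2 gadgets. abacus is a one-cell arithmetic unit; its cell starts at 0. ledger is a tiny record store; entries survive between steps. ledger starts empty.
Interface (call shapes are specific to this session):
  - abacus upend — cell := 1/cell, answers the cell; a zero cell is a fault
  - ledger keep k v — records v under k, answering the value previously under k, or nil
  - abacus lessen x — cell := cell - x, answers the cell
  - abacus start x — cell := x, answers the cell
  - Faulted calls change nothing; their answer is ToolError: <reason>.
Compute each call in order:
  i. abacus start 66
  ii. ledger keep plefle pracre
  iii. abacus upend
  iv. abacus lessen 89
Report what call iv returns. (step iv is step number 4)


Answer: -5873/66

Derivation:
% abacus start x=66
:: 66
% ledger keep k=plefle v=pracre
:: nil
% abacus upend
:: 1/66
% abacus lessen x=89
:: -5873/66


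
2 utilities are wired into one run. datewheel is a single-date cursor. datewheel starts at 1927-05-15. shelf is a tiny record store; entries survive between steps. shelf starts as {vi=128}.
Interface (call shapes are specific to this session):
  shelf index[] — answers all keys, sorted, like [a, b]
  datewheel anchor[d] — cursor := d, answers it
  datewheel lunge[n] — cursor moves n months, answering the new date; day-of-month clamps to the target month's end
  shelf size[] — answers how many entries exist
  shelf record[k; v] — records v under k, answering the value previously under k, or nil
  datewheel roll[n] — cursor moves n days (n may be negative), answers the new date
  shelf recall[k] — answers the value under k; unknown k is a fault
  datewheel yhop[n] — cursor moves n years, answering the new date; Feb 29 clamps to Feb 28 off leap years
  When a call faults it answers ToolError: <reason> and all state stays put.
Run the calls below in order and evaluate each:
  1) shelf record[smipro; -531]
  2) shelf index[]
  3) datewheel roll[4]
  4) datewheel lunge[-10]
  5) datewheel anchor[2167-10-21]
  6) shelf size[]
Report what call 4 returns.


Answer: 1926-07-19

Derivation:
==> shelf record(k: smipro, v: -531)
<== nil
==> shelf index()
<== [smipro, vi]
==> datewheel roll(n: 4)
<== 1927-05-19
==> datewheel lunge(n: -10)
<== 1926-07-19
==> datewheel anchor(d: 2167-10-21)
<== 2167-10-21
==> shelf size()
<== 2


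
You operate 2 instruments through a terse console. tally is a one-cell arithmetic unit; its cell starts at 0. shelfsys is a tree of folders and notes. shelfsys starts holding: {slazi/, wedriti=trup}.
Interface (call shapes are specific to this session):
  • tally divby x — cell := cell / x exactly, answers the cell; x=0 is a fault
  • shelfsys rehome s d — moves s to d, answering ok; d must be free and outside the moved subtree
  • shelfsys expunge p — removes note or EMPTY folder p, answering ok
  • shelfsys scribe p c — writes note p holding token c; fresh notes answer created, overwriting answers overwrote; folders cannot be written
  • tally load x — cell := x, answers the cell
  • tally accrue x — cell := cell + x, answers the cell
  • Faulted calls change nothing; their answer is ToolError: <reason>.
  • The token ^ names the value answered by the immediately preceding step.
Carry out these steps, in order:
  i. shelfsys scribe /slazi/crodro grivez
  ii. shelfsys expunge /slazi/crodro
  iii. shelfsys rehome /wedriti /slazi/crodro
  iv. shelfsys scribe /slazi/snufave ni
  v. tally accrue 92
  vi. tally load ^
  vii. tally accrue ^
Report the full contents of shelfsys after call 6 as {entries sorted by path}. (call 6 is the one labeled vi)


Answer: {slazi/, slazi/crodro=trup, slazi/snufave=ni}

Derivation:
~$ shelfsys scribe p→/slazi/crodro c→grivez
[out] created
~$ shelfsys expunge p→/slazi/crodro
[out] ok
~$ shelfsys rehome s→/wedriti d→/slazi/crodro
[out] ok
~$ shelfsys scribe p→/slazi/snufave c→ni
[out] created
~$ tally accrue x→92
[out] 92
~$ tally load x→^
[out] 92
~$ tally accrue x→^
[out] 184


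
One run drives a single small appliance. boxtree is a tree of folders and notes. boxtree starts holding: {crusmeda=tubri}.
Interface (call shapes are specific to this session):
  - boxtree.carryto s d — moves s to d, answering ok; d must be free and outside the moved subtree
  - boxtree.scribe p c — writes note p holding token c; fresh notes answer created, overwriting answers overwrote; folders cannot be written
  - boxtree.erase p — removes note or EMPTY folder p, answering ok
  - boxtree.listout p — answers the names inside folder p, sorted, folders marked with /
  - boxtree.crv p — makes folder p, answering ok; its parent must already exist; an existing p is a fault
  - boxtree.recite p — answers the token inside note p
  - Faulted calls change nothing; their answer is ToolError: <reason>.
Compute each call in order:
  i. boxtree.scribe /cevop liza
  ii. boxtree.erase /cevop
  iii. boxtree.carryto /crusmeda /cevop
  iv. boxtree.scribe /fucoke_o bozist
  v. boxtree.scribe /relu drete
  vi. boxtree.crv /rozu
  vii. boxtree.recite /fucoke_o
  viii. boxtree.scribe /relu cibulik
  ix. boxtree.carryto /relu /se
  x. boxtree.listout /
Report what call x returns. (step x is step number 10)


! boxtree.scribe(p: /cevop, c: liza) ~> created
! boxtree.erase(p: /cevop) ~> ok
! boxtree.carryto(s: /crusmeda, d: /cevop) ~> ok
! boxtree.scribe(p: /fucoke_o, c: bozist) ~> created
! boxtree.scribe(p: /relu, c: drete) ~> created
! boxtree.crv(p: /rozu) ~> ok
! boxtree.recite(p: /fucoke_o) ~> bozist
! boxtree.scribe(p: /relu, c: cibulik) ~> overwrote
! boxtree.carryto(s: /relu, d: /se) ~> ok
! boxtree.listout(p: /) ~> [cevop, fucoke_o, rozu/, se]

Answer: [cevop, fucoke_o, rozu/, se]


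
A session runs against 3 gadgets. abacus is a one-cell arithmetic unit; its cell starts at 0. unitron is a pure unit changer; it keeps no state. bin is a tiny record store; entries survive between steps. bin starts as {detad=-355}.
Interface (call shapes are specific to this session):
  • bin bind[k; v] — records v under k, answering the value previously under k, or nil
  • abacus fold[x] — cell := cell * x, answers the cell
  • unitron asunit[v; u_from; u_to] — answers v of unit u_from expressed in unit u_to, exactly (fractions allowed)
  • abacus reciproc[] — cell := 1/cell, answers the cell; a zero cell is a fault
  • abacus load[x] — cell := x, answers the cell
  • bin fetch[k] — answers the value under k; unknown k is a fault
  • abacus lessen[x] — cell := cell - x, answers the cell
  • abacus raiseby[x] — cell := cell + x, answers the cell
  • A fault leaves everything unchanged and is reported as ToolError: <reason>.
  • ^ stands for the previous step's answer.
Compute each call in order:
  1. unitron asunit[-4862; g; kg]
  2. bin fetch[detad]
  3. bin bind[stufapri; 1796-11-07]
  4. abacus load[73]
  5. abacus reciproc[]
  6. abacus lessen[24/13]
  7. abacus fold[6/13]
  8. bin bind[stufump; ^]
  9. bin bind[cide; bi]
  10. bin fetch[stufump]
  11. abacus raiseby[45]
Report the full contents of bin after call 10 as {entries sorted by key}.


$ unitron asunit v: -4862 u_from: g u_to: kg
[out] -2431/500
$ bin fetch k: detad
[out] -355
$ bin bind k: stufapri v: 1796-11-07
[out] nil
$ abacus load x: 73
[out] 73
$ abacus reciproc
[out] 1/73
$ abacus lessen x: 24/13
[out] -1739/949
$ abacus fold x: 6/13
[out] -10434/12337
$ bin bind k: stufump v: ^
[out] nil
$ bin bind k: cide v: bi
[out] nil
$ bin fetch k: stufump
[out] -10434/12337
$ abacus raiseby x: 45
[out] 544731/12337

Answer: {cide=bi, detad=-355, stufapri=1796-11-07, stufump=-10434/12337}


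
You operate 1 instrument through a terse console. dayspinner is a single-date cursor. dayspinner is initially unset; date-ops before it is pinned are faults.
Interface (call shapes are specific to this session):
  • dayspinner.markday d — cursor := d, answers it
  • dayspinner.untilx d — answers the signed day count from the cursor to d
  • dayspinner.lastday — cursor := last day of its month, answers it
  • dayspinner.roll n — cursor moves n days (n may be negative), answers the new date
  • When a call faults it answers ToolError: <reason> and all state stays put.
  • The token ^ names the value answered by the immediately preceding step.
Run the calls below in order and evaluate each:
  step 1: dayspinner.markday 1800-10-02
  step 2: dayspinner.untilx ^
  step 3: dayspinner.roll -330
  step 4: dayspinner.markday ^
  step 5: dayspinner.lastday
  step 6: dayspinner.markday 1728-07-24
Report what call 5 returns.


Answer: 1799-11-30

Derivation:
==> dayspinner.markday(d→1800-10-02)
<== 1800-10-02
==> dayspinner.untilx(d→^)
<== 0
==> dayspinner.roll(n→-330)
<== 1799-11-06
==> dayspinner.markday(d→^)
<== 1799-11-06
==> dayspinner.lastday()
<== 1799-11-30
==> dayspinner.markday(d→1728-07-24)
<== 1728-07-24


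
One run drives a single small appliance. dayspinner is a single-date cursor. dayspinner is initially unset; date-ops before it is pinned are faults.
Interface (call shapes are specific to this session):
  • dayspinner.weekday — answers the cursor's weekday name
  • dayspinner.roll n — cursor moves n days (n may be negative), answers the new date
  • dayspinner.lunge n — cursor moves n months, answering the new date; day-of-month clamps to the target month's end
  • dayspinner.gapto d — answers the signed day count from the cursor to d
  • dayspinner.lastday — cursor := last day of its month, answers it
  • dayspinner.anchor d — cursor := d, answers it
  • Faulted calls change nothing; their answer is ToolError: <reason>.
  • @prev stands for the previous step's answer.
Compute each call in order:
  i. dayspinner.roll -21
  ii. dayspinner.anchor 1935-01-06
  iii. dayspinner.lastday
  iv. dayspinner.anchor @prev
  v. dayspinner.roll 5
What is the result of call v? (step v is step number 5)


Answer: 1935-02-05

Derivation:
-> dayspinner.roll(n→-21)
<- ToolError: no date set
-> dayspinner.anchor(d→1935-01-06)
<- 1935-01-06
-> dayspinner.lastday()
<- 1935-01-31
-> dayspinner.anchor(d→@prev)
<- 1935-01-31
-> dayspinner.roll(n→5)
<- 1935-02-05


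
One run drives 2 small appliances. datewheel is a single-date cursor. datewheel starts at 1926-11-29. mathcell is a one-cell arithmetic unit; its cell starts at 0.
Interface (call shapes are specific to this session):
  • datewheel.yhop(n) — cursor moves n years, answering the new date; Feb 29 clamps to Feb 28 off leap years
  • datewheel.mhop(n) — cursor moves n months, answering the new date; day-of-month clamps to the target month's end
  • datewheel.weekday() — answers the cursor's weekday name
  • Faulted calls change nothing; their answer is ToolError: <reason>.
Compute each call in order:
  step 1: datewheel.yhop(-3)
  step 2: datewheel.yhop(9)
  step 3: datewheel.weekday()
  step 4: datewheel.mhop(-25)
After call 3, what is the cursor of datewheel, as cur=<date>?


Answer: cur=1932-11-29

Derivation:
# 1. datewheel.yhop(n='-3') == 1923-11-29
# 2. datewheel.yhop(n='9') == 1932-11-29
# 3. datewheel.weekday() == Tuesday
# 4. datewheel.mhop(n='-25') == 1930-10-29


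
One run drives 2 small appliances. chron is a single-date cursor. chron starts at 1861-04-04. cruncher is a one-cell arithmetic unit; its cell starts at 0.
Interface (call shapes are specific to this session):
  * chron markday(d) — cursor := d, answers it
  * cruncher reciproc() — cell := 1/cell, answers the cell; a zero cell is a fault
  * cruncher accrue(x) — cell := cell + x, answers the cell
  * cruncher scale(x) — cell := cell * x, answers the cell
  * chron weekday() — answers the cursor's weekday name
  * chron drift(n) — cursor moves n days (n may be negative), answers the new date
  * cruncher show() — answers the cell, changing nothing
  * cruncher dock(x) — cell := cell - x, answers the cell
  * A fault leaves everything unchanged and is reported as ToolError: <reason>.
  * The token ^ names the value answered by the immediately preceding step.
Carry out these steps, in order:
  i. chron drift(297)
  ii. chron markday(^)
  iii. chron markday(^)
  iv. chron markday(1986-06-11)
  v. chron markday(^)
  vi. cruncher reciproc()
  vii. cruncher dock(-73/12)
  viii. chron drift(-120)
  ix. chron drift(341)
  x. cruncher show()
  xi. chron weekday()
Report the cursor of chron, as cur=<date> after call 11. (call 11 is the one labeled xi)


·→ chron drift(n→297)
·← 1862-01-26
·→ chron markday(d→^)
·← 1862-01-26
·→ chron markday(d→^)
·← 1862-01-26
·→ chron markday(d→1986-06-11)
·← 1986-06-11
·→ chron markday(d→^)
·← 1986-06-11
·→ cruncher reciproc()
·← ToolError: reciprocal of zero
·→ cruncher dock(x→-73/12)
·← 73/12
·→ chron drift(n→-120)
·← 1986-02-11
·→ chron drift(n→341)
·← 1987-01-18
·→ cruncher show()
·← 73/12
·→ chron weekday()
·← Sunday

Answer: cur=1987-01-18


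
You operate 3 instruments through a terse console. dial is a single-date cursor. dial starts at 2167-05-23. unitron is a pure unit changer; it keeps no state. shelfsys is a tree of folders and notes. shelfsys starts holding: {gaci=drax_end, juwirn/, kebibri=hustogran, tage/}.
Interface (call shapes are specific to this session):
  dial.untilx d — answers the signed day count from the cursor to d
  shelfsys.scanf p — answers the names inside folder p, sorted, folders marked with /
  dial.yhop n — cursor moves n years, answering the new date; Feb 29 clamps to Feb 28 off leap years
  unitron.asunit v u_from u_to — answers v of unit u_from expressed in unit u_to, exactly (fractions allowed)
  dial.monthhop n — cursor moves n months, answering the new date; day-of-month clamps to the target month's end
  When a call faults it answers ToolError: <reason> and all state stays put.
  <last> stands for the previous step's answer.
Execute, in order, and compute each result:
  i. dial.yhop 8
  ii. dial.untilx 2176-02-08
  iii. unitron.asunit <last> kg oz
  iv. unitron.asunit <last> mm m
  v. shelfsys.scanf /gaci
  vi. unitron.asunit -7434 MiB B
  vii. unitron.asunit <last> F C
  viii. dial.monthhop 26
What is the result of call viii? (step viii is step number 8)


Answer: 2177-07-23

Derivation:
Act: dial.yhop[n: 8]
Obs: 2175-05-23
Act: dial.untilx[d: 2176-02-08]
Obs: 261
Act: unitron.asunit[v: <last>; u_from: kg; u_to: oz]
Obs: 417600000000/45359237
Act: unitron.asunit[v: <last>; u_from: mm; u_to: m]
Obs: 417600000/45359237
Act: shelfsys.scanf[p: /gaci]
Obs: ToolError: not a directory
Act: unitron.asunit[v: -7434; u_from: MiB; u_to: B]
Obs: -7795113984
Act: unitron.asunit[v: <last>; u_from: F; u_to: C]
Obs: -38975570080/9
Act: dial.monthhop[n: 26]
Obs: 2177-07-23


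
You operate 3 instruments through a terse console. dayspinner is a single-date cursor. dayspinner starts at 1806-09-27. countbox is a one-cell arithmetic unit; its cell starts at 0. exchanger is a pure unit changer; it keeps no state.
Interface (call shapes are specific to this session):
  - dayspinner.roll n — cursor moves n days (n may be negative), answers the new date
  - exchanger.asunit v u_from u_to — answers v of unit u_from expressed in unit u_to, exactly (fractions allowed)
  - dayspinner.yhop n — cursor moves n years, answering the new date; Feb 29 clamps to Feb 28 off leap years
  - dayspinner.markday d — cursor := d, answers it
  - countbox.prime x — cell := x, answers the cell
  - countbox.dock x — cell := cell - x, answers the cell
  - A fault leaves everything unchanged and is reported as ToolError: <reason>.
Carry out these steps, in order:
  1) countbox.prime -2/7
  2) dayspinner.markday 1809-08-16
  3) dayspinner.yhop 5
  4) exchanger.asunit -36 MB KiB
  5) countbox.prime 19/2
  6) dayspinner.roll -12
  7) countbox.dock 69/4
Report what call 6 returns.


>>> countbox.prime x→-2/7
= -2/7
>>> dayspinner.markday d→1809-08-16
= 1809-08-16
>>> dayspinner.yhop n→5
= 1814-08-16
>>> exchanger.asunit v→-36 u_from→MB u_to→KiB
= -140625/4
>>> countbox.prime x→19/2
= 19/2
>>> dayspinner.roll n→-12
= 1814-08-04
>>> countbox.dock x→69/4
= -31/4

Answer: 1814-08-04


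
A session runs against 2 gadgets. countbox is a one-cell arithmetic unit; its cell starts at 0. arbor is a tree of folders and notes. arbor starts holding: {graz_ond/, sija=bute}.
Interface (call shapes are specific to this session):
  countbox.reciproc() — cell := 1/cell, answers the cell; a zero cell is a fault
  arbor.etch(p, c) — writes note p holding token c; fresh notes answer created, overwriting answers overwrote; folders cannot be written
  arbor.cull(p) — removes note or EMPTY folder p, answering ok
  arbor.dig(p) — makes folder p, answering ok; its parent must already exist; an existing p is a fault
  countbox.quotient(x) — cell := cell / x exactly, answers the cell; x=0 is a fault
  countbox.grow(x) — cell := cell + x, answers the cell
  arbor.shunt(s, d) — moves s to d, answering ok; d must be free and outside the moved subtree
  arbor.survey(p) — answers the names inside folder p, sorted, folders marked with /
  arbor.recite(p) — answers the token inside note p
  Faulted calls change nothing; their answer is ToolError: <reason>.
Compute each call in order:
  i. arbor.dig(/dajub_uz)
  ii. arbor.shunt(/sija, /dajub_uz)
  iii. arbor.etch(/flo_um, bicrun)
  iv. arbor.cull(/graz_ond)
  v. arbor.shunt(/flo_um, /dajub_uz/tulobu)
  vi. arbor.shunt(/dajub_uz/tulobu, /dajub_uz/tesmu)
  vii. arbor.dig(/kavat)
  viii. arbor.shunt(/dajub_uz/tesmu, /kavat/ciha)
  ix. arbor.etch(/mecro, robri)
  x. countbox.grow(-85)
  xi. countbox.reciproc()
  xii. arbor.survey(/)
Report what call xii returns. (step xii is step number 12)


$ arbor.dig p='/dajub_uz'
[out] ok
$ arbor.shunt s='/sija' d='/dajub_uz'
[out] ToolError: exists
$ arbor.etch p='/flo_um' c='bicrun'
[out] created
$ arbor.cull p='/graz_ond'
[out] ok
$ arbor.shunt s='/flo_um' d='/dajub_uz/tulobu'
[out] ok
$ arbor.shunt s='/dajub_uz/tulobu' d='/dajub_uz/tesmu'
[out] ok
$ arbor.dig p='/kavat'
[out] ok
$ arbor.shunt s='/dajub_uz/tesmu' d='/kavat/ciha'
[out] ok
$ arbor.etch p='/mecro' c='robri'
[out] created
$ countbox.grow x='-85'
[out] -85
$ countbox.reciproc
[out] -1/85
$ arbor.survey p='/'
[out] [dajub_uz/, kavat/, mecro, sija]

Answer: [dajub_uz/, kavat/, mecro, sija]


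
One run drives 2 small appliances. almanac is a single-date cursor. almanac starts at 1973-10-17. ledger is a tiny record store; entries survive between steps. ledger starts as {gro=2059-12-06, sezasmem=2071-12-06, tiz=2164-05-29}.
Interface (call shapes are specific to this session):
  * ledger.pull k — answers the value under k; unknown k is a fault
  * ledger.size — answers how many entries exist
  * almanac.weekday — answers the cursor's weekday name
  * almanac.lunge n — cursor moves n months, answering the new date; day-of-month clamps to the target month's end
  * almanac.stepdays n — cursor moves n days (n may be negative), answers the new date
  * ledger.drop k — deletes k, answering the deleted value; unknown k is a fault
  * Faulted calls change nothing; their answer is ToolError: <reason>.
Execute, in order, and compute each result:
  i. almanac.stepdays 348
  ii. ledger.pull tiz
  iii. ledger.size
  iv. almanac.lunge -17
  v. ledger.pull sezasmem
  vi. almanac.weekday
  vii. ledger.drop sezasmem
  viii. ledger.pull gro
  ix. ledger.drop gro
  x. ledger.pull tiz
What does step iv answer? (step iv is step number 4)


I invoke stepdays using 348, and see 1974-09-30.
Using pull using tiz, yielding 2164-05-29.
Invoking size(): 3.
Now I run lunge using -17, yielding 1973-04-30.
Next I call pull using sezasmem, giving 2071-12-06.
Next I call weekday(), which returns Monday.
I call drop using sezasmem: 2071-12-06.
I invoke pull using gro, and observe 2059-12-06.
Next I call drop using gro: 2059-12-06.
I use pull using tiz, — result: 2164-05-29.

Answer: 1973-04-30


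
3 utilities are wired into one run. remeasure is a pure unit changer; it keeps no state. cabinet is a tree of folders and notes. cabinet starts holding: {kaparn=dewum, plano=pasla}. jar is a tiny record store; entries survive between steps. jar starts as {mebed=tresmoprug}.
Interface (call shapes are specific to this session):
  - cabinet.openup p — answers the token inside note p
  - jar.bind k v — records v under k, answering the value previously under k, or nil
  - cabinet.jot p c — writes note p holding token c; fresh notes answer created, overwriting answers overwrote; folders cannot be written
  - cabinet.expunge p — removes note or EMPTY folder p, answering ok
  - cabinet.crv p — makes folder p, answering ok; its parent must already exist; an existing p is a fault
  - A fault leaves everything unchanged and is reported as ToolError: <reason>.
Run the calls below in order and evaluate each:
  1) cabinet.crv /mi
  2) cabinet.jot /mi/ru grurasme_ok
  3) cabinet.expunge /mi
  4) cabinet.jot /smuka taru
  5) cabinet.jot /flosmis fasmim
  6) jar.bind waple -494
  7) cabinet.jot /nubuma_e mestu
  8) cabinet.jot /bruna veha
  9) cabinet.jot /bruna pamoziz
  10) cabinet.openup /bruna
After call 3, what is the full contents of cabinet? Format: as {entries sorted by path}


Answer: {kaparn=dewum, mi/, mi/ru=grurasme_ok, plano=pasla}

Derivation:
Act: cabinet.crv[p=/mi]
Obs: ok
Act: cabinet.jot[p=/mi/ru; c=grurasme_ok]
Obs: created
Act: cabinet.expunge[p=/mi]
Obs: ToolError: not empty
Act: cabinet.jot[p=/smuka; c=taru]
Obs: created
Act: cabinet.jot[p=/flosmis; c=fasmim]
Obs: created
Act: jar.bind[k=waple; v=-494]
Obs: nil
Act: cabinet.jot[p=/nubuma_e; c=mestu]
Obs: created
Act: cabinet.jot[p=/bruna; c=veha]
Obs: created
Act: cabinet.jot[p=/bruna; c=pamoziz]
Obs: overwrote
Act: cabinet.openup[p=/bruna]
Obs: pamoziz


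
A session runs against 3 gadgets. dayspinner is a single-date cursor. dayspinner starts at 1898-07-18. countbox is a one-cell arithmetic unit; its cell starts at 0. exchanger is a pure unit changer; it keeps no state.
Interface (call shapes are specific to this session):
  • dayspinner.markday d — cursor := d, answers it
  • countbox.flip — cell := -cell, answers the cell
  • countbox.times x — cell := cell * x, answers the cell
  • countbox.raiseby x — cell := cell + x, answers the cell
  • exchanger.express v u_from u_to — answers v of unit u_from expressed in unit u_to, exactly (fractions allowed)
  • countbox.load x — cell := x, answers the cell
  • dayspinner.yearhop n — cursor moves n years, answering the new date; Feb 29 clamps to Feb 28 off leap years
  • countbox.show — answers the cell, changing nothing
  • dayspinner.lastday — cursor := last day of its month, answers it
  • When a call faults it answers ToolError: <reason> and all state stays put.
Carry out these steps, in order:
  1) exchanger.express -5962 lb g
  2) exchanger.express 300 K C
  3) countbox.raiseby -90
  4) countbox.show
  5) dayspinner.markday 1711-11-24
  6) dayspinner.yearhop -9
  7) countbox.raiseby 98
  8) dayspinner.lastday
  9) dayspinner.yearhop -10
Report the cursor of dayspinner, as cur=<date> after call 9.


Answer: cur=1692-11-30

Derivation:
Then express with v→-5962, u_from→lb, u_to→g, and get -135215885497/50000.
I invoke express with v→300, u_from→K, u_to→C, and see 537/20.
I run raiseby with x→-90, — result: -90.
Next I call show(), and see -90.
I try markday with d→1711-11-24, giving 1711-11-24.
I invoke yearhop with n→-9, and see 1702-11-24.
I try raiseby with x→98, which returns 8.
Using lastday, which returns 1702-11-30.
Then yearhop with n→-10, which returns 1692-11-30.


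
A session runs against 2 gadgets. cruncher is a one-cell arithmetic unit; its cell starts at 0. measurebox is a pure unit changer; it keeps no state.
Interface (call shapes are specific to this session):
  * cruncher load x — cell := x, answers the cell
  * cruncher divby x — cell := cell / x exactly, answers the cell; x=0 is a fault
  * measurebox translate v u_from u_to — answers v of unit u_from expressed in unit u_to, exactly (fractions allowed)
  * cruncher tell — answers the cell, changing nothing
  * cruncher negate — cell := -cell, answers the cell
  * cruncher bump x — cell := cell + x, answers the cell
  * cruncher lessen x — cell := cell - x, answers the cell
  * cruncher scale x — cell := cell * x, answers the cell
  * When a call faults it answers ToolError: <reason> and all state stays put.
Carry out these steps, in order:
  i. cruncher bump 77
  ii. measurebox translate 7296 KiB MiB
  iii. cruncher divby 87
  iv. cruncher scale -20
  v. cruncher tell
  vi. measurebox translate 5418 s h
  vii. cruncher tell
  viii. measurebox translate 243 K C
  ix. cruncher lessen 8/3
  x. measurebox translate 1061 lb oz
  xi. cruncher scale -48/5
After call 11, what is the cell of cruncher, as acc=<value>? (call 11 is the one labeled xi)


Answer: acc=28352/145

Derivation:
Calling cruncher bump(77), giving 77.
I use measurebox translate(7296, KiB, MiB), → 57/8.
I use cruncher divby(87): 77/87.
Using cruncher scale(-20), yielding -1540/87.
I use cruncher tell(), → -1540/87.
Invoking measurebox translate(5418, s, h): 301/200.
I invoke cruncher tell(), and observe -1540/87.
Next I call measurebox translate(243, K, C), → -603/20.
I invoke cruncher lessen(8/3), which returns -1772/87.
I call measurebox translate(1061, lb, oz), giving 16976.
Calling cruncher scale(-48/5): 28352/145.


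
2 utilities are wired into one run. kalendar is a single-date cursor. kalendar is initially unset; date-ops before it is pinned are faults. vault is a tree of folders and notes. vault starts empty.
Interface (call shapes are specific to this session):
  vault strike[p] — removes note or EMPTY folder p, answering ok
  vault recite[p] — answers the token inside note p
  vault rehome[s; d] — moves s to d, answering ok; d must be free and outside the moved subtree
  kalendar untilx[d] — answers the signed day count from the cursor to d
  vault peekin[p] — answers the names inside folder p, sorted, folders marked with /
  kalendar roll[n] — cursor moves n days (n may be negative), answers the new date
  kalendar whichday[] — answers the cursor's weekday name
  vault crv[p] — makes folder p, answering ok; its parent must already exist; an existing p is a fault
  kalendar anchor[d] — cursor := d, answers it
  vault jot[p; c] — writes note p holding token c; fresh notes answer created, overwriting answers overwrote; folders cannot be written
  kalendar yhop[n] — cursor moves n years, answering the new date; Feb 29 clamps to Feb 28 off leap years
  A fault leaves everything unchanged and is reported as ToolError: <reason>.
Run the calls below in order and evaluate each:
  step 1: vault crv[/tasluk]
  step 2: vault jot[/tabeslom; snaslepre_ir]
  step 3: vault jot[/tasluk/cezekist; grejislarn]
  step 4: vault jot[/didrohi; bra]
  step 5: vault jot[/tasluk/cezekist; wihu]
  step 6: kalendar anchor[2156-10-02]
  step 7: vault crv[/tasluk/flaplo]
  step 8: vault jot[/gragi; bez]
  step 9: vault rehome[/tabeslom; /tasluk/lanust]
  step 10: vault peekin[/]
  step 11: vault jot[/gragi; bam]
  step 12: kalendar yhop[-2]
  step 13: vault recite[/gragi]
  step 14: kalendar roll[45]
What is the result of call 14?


Answer: 2154-11-16

Derivation:
==> vault crv(/tasluk)
<== ok
==> vault jot(/tabeslom, snaslepre_ir)
<== created
==> vault jot(/tasluk/cezekist, grejislarn)
<== created
==> vault jot(/didrohi, bra)
<== created
==> vault jot(/tasluk/cezekist, wihu)
<== overwrote
==> kalendar anchor(2156-10-02)
<== 2156-10-02
==> vault crv(/tasluk/flaplo)
<== ok
==> vault jot(/gragi, bez)
<== created
==> vault rehome(/tabeslom, /tasluk/lanust)
<== ok
==> vault peekin(/)
<== [didrohi, gragi, tasluk/]
==> vault jot(/gragi, bam)
<== overwrote
==> kalendar yhop(-2)
<== 2154-10-02
==> vault recite(/gragi)
<== bam
==> kalendar roll(45)
<== 2154-11-16


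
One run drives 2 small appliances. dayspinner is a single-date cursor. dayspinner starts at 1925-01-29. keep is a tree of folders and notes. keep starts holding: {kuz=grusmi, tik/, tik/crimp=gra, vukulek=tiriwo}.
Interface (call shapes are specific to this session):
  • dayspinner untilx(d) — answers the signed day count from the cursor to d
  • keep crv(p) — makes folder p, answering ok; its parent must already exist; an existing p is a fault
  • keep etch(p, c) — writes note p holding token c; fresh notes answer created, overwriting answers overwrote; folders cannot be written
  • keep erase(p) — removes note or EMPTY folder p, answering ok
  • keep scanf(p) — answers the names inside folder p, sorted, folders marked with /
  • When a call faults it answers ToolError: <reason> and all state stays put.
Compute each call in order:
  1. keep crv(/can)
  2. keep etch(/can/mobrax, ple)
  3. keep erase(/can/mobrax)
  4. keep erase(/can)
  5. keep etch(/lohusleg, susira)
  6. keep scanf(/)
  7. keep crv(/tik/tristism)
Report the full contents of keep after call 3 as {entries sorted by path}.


Answer: {can/, kuz=grusmi, tik/, tik/crimp=gra, vukulek=tiriwo}

Derivation:
> keep crv /can
  ok
> keep etch /can/mobrax ple
  created
> keep erase /can/mobrax
  ok
> keep erase /can
  ok
> keep etch /lohusleg susira
  created
> keep scanf /
  [kuz, lohusleg, tik/, vukulek]
> keep crv /tik/tristism
  ok


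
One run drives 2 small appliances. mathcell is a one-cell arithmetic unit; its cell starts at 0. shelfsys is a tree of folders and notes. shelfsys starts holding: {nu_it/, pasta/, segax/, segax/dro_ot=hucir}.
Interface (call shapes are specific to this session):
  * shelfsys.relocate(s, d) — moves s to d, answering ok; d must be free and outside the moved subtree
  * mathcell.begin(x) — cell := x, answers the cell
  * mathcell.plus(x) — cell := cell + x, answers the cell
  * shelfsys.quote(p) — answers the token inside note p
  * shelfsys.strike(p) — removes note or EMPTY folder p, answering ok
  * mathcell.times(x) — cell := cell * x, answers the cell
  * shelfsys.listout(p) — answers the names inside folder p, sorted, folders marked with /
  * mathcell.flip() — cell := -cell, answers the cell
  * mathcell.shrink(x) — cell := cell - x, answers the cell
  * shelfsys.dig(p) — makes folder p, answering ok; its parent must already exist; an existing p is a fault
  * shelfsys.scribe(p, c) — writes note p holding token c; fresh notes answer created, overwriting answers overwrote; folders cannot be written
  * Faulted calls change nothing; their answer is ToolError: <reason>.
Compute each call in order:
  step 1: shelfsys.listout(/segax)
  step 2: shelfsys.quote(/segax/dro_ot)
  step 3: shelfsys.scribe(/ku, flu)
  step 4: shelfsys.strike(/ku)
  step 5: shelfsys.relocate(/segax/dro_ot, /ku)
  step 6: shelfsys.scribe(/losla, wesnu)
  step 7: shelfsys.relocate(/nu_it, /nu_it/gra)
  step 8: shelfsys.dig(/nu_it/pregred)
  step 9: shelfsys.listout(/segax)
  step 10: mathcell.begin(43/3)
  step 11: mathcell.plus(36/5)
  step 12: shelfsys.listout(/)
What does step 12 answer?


>> listout(p='/segax')
<< [dro_ot]
>> quote(p='/segax/dro_ot')
<< hucir
>> scribe(p='/ku', c='flu')
<< created
>> strike(p='/ku')
<< ok
>> relocate(s='/segax/dro_ot', d='/ku')
<< ok
>> scribe(p='/losla', c='wesnu')
<< created
>> relocate(s='/nu_it', d='/nu_it/gra')
<< ToolError: into itself
>> dig(p='/nu_it/pregred')
<< ok
>> listout(p='/segax')
<< []
>> begin(x='43/3')
<< 43/3
>> plus(x='36/5')
<< 323/15
>> listout(p='/')
<< [ku, losla, nu_it/, pasta/, segax/]

Answer: [ku, losla, nu_it/, pasta/, segax/]


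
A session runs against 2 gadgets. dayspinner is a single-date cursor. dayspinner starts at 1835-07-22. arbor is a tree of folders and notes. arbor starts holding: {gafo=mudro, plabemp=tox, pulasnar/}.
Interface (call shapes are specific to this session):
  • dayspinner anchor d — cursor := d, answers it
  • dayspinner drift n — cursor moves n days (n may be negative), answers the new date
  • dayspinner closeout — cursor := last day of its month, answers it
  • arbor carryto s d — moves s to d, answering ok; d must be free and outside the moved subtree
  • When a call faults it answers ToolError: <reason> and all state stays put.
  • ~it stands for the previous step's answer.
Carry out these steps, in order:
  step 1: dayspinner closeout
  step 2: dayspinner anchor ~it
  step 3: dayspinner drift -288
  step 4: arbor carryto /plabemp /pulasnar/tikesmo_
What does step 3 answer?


==> dayspinner closeout()
<== 1835-07-31
==> dayspinner anchor(~it)
<== 1835-07-31
==> dayspinner drift(-288)
<== 1834-10-16
==> arbor carryto(/plabemp, /pulasnar/tikesmo_)
<== ok

Answer: 1834-10-16


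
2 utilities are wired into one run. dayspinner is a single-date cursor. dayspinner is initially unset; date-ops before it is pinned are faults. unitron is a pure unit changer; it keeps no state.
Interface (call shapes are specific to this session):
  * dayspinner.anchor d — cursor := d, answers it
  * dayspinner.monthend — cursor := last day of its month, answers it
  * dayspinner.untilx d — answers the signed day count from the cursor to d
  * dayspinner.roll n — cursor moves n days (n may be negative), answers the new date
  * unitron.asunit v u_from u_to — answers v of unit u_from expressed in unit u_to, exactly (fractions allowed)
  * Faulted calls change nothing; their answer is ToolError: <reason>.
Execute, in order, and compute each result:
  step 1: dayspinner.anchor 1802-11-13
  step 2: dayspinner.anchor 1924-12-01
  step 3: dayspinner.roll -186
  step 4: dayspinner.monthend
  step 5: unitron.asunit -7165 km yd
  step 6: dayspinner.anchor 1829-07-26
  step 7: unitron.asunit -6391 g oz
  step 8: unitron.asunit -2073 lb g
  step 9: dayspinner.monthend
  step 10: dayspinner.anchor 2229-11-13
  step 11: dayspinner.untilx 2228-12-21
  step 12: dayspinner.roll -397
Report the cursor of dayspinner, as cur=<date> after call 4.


Answer: cur=1924-05-31

Derivation:
Using anchor with d=1802-11-13, → 1802-11-13.
Using anchor with d=1924-12-01, and see 1924-12-01.
I call roll with n=-186, giving 1924-05-29.
Invoking monthend(), → 1924-05-31.
I use asunit with v=-7165, u_from=km, u_to=yd, — result: -8956250000/1143.
Using anchor with d=1829-07-26, giving 1829-07-26.
I run asunit with v=-6391, u_from=g, u_to=oz, which returns -132800000/589081.
I call asunit with v=-2073, u_from=lb, u_to=g, and observe -94029698301/100000.
I try monthend, and observe 1829-07-31.
I try anchor with d=2229-11-13, and observe 2229-11-13.
Now I run untilx with d=2228-12-21, and get -327.
I try roll with n=-397, and see 2228-10-12.


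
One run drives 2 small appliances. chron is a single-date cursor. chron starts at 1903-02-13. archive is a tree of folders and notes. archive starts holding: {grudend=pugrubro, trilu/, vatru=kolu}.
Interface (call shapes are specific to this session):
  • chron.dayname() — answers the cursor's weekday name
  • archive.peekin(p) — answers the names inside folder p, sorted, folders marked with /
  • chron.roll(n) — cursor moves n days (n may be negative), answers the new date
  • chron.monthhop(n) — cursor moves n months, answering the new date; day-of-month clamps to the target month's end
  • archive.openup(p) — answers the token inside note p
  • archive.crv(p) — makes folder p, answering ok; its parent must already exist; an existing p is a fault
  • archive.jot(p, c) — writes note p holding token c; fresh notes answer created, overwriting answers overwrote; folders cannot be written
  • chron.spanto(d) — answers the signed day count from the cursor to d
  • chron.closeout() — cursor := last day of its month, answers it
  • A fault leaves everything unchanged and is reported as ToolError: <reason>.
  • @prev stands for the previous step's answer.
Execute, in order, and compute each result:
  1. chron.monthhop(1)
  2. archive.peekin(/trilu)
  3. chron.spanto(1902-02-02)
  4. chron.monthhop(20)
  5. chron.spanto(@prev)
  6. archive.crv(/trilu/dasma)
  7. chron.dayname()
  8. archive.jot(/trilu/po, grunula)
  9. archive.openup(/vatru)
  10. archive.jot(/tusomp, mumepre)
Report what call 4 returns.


% 1. monthhop(n: 1) -> 1903-03-13
% 2. peekin(p: /trilu) -> []
% 3. spanto(d: 1902-02-02) -> -404
% 4. monthhop(n: 20) -> 1904-11-13
% 5. spanto(d: @prev) -> 0
% 6. crv(p: /trilu/dasma) -> ok
% 7. dayname() -> Sunday
% 8. jot(p: /trilu/po, c: grunula) -> created
% 9. openup(p: /vatru) -> kolu
% 10. jot(p: /tusomp, c: mumepre) -> created

Answer: 1904-11-13


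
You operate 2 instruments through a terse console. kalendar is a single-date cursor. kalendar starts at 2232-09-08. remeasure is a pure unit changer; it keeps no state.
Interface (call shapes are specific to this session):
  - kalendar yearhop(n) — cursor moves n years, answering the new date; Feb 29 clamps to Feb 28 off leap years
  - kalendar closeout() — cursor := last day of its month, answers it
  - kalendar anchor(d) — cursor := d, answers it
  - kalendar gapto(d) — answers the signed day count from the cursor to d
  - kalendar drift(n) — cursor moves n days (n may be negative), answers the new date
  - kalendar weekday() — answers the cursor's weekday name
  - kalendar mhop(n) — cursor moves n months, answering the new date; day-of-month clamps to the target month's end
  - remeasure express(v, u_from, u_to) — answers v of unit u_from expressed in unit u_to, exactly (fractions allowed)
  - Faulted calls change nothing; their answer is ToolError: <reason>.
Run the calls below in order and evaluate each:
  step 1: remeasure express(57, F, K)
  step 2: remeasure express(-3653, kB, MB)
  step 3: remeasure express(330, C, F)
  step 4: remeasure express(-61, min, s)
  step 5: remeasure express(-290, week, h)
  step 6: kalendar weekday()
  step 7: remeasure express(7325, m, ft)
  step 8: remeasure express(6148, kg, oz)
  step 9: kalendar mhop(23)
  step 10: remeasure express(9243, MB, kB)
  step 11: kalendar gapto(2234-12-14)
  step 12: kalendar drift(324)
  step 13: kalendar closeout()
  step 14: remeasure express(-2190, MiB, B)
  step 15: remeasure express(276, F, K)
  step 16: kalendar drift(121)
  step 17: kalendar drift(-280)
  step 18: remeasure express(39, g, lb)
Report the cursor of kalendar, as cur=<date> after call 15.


Answer: cur=2235-06-30

Derivation:
! remeasure express(57, F, K) : 51667/180
! remeasure express(-3653, kB, MB) : -3653/1000
! remeasure express(330, C, F) : 626
! remeasure express(-61, min, s) : -3660
! remeasure express(-290, week, h) : -48720
! kalendar weekday() : Saturday
! remeasure express(7325, m, ft) : 9156250/381
! remeasure express(6148, kg, oz) : 9836800000000/45359237
! kalendar mhop(23) : 2234-08-08
! remeasure express(9243, MB, kB) : 9243000
! kalendar gapto(2234-12-14) : 128
! kalendar drift(324) : 2235-06-28
! kalendar closeout() : 2235-06-30
! remeasure express(-2190, MiB, B) : -2296381440
! remeasure express(276, F, K) : 73567/180
! kalendar drift(121) : 2235-10-29
! kalendar drift(-280) : 2235-01-22
! remeasure express(39, g, lb) : 3900000/45359237
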